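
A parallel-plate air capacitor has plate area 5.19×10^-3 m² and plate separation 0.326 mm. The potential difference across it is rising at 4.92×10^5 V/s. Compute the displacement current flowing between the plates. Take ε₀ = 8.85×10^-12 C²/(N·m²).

The displacement current equals the charging current C dV/dt. With C = ε₀A/d = (8.85×10^-12)(5.19×10^-3)/(3.26×10^-4) = 1.409×10^-10 F, I_d = (1.409×10^-10)(4.92×10^5) = 6.93×10^-5 A.

6.93×10^-5 A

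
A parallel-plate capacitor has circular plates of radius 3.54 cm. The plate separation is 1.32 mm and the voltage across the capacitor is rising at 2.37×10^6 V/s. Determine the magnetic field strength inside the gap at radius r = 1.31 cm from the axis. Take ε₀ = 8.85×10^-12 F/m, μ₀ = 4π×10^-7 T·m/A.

With E = V/d, dE/dt = 1.795×10^9 V/(m·s) and πR² = 3.937×10^-3 m², giving I_d = ε₀ πR² dE/dt = 6.254×10^-5 A.
∮B·dl = μ₀ I_d,enc with I_d,enc = I_d r²/R² = 8.564×10^-6 A; so B = μ₀ I_d,enc/(2πr) = 1.31×10^-10 T.

1.31×10^-10 T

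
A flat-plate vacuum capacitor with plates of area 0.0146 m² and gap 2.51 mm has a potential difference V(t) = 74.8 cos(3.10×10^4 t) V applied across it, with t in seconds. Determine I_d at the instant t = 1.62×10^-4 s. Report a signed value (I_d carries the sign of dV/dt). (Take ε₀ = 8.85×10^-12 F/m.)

dE/dt = (V₀ω/d)·−sin(ωt) with ωt = 5.022 rad: (74.8)(3.10×10^4)(0.9525)/(2.51×10^-3) = 8.799×10^8 V/(m·s).
I_d = ε₀ A dE/dt = (8.85×10^-12)(0.0146)(8.799×10^8) = 1.14×10^-4 A.

1.14×10^-4 A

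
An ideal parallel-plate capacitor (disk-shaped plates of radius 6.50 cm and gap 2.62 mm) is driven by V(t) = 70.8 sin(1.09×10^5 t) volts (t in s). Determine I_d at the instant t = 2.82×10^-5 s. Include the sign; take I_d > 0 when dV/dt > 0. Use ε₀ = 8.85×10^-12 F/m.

dE/dt = (V₀ω/d)·cos(ωt) with ωt = 3.0738 rad: (70.8)(1.09×10^5)(-0.9977)/(2.62×10^-3) = -2.939×10^9 V/(m·s).
I_d = ε₀ A dE/dt = (8.85×10^-12)(0.01327)(-2.939×10^9) = -3.45×10^-4 A.

-3.45×10^-4 A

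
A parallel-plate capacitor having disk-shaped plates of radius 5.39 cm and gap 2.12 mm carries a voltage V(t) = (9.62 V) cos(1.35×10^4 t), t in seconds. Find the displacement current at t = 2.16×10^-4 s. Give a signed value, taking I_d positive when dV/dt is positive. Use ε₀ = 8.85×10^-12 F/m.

C = ε₀A/d = (8.85×10^-12)(9.127×10^-3)/(2.12×10^-3) = 3.810×10^-11 F. dV/dt = V₀ω·−sin(ωt); at ωt = 2.916 rad this factor is -0.2237.
I_d = C dV/dt = (3.810×10^-11)(9.62)(1.35×10^4)(-0.2237) = -1.11×10^-6 A.

-1.11×10^-6 A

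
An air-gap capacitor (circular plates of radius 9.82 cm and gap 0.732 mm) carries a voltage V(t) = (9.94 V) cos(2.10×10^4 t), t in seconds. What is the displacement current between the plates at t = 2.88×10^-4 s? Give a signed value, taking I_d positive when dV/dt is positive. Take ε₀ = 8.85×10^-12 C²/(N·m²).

dV/dt = (9.94)(2.10×10^4)·−sin(6.048) = 4.864×10^4 V/s.
I_d = C dV/dt with C = ε₀A/d = (8.85×10^-12)(0.03030)/(7.32×10^-4) = 3.663×10^-10 F, so I_d = (3.663×10^-10)(4.864×10^4) = 1.78×10^-5 A.

1.78×10^-5 A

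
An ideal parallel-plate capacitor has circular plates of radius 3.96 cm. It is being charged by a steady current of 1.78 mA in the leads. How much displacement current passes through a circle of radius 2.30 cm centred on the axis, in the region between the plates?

6.00×10^-4 A

Between the plates the displacement current equals the wire current: I_d = 1.78 mA = 1.78×10^-3 A.
Since J_d is uniform, the enclosed fraction is (r/R)² = 0.3373, giving I_d,enc = 6.00×10^-4 A.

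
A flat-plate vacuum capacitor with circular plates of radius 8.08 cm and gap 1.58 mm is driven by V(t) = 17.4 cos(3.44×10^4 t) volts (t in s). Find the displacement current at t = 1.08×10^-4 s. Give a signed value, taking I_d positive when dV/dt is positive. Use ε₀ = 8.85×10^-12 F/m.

3.73×10^-5 A

C = ε₀A/d = (8.85×10^-12)(0.02051)/(1.58×10^-3) = 1.149×10^-10 F. dV/dt = V₀ω·−sin(ωt); at ωt = 3.7152 rad this factor is 0.5427.
I_d = C dV/dt = (1.149×10^-10)(17.4)(3.44×10^4)(0.5427) = 3.73×10^-5 A.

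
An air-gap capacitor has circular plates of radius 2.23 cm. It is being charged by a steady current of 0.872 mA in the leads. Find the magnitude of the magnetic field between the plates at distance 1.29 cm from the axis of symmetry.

4.52×10^-9 T

By continuity the displacement current in the gap matches the conduction current: I_d = 8.72×10^-4 A.
An Ampèrian loop of radius r encloses a fraction (r/R)² of I_d. Then B·2πr = μ₀ I_d (r/R)², giving B = μ₀ I_d r/(2πR²) = 4.52×10^-9 T.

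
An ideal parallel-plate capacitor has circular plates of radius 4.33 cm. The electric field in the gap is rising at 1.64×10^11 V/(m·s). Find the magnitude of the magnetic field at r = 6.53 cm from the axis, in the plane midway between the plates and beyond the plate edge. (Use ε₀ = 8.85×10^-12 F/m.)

Total displacement current: I_d = ε₀(πR²)(dE/dt) = (8.85×10^-12)(5.890×10^-3)(1.64×10^11) = 8.549×10^-3 A.
With r > R the enclosed displacement current is the full I_d; B = μ₀ I_d / (2πr) = 2.62×10^-8 T.

2.62×10^-8 T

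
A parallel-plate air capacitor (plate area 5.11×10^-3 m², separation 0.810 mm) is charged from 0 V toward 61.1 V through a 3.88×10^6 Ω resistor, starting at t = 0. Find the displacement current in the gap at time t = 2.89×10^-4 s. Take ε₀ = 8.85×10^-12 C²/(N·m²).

C = ε₀A/d = (8.85×10^-12)(5.11×10^-3)/(8.10×10^-4) = 5.583×10^-11 F and τ = RC = 2.166×10^-4 s. I_d in the gap equals the RC charging current.
I_d(t) = (V₀/R) e^(−t/τ) = 1.575×10^-5 · e^(−1.334) = 4.15×10^-6 A.

4.15×10^-6 A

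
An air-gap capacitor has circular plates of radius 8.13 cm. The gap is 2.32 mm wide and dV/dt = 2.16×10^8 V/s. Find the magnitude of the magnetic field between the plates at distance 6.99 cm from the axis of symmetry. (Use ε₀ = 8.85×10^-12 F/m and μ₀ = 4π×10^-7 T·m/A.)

3.62×10^-8 T

With E = V/d, dE/dt = 9.310×10^10 V/(m·s) and πR² = 0.02076 m², giving I_d = ε₀ πR² dE/dt = 0.01710 A.
For r < R the Ampère–Maxwell law gives B(2πr) = μ₀ I_d (r²/R²), so B = μ₀ I_d r/(2πR²) = (4π×10^-7)(0.01710)(0.0699)/(2π·0.0813²) = 3.62×10^-8 T.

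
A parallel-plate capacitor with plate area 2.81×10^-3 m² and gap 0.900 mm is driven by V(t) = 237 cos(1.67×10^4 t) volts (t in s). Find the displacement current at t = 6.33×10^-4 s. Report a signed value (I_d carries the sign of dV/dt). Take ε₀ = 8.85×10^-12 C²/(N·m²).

C = ε₀A/d = (8.85×10^-12)(2.81×10^-3)/(9.00×10^-4) = 2.763×10^-11 F. dV/dt = V₀ω·−sin(ωt); at ωt = 10.5711 rad this factor is 0.9113.
I_d = C dV/dt = (2.763×10^-11)(237)(1.67×10^4)(0.9113) = 9.97×10^-5 A.

9.97×10^-5 A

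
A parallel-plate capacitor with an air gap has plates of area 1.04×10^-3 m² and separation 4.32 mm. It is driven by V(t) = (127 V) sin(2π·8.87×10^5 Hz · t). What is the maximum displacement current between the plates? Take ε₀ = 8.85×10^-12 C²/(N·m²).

C = ε₀A/d = (8.85×10^-12)(1.04×10^-3)/(4.32×10^-3) = 2.131×10^-12 F; ω = 2πf = 5.573×10^6 rad/s.
I_d = C dV/dt, so |I_d|_max = C V₀ ω = (2.131×10^-12)(127)(5.573×10^6) = 1.51×10^-3 A.

1.51×10^-3 A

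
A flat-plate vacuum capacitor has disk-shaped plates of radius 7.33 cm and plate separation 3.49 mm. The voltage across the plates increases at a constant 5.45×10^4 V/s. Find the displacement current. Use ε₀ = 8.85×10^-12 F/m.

2.33×10^-6 A

The displacement current equals the charging current C dV/dt. With C = ε₀A/d = (8.85×10^-12)(0.01688)/(3.49×10^-3) = 4.280×10^-11 F, I_d = (4.280×10^-11)(5.45×10^4) = 2.33×10^-6 A.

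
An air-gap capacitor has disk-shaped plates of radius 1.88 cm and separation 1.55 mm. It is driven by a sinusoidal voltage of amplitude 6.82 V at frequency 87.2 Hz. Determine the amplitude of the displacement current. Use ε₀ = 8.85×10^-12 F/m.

2.37×10^-8 A

C = ε₀A/d = (8.85×10^-12)(1.110×10^-3)/(1.55×10^-3) = 6.338×10^-12 F; ω = 2πf = 547.9 rad/s.
I_d = C dV/dt, so |I_d|_max = C V₀ ω = (6.338×10^-12)(6.82)(547.9) = 2.37×10^-8 A.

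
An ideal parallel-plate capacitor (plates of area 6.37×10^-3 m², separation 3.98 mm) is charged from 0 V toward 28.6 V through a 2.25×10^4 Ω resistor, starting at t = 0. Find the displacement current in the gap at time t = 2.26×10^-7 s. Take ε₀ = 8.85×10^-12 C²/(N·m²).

6.25×10^-4 A

With C = ε₀A/d = (8.85×10^-12)(6.37×10^-3)/(3.98×10^-3) = 1.416×10^-11 F, the time constant is τ = RC = 3.186×10^-7 s, so t/τ = 0.7094 and e^(−t/τ) = 0.4919.
I_d = I_cond = (V₀/R) e^(−t/τ) = (1.271×10^-3)(0.4919) = 6.25×10^-4 A.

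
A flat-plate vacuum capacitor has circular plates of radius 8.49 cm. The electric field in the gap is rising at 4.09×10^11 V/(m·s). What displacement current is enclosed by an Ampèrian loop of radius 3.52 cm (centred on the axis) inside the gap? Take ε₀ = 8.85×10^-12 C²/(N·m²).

0.0141 A

Through the whole plate area (πR² = 0.02264 m²), I_d = ε₀ πR² dE/dt = 0.08195 A.
Through an area πr² the displacement current is I_d·(πr²/πR²) = I_d (r/R)² = 0.0141 A.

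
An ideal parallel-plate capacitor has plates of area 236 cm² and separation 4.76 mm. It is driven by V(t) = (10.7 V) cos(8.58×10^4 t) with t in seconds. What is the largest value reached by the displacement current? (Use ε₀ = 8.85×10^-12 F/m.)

(dE/dt)_max = V₀ω/d = 1.929×10^8 V/(m·s); ω = 8.58×10^4 rad/s.
I_d,max = ε₀ A (dE/dt)_max = (8.85×10^-12)(0.0236)(1.929×10^8) = 4.03×10^-5 A.

4.03×10^-5 A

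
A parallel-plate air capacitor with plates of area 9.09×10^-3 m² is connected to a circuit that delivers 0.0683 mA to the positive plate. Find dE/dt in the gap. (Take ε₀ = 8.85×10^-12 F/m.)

8.49×10^8 V/(m·s)

The displacement current between the plates equals the conduction current, I_d = 0.0683 mA.
Then dE/dt = I_d/(ε₀A) = 8.49×10^8 V/(m·s).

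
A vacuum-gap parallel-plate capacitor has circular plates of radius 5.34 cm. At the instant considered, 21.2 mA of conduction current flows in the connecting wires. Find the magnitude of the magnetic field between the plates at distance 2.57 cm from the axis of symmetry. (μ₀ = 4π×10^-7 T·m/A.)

By continuity the displacement current in the gap matches the conduction current: I_d = 0.0212 A.
An Ampèrian loop of radius r encloses a fraction (r/R)² of I_d. Then B·2πr = μ₀ I_d (r/R)², giving B = μ₀ I_d r/(2πR²) = 3.82×10^-8 T.

3.82×10^-8 T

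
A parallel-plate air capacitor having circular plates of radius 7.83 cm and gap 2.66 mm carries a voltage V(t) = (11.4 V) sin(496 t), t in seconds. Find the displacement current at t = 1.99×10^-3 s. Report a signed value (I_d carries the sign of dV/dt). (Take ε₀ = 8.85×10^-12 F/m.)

2.00×10^-7 A

C = ε₀A/d = (8.85×10^-12)(0.01926)/(2.66×10^-3) = 6.408×10^-11 F. dV/dt = V₀ω·cos(ωt); at ωt = 0.98704 rad this factor is 0.5512.
I_d = C dV/dt = (6.408×10^-11)(11.4)(496)(0.5512) = 2.00×10^-7 A.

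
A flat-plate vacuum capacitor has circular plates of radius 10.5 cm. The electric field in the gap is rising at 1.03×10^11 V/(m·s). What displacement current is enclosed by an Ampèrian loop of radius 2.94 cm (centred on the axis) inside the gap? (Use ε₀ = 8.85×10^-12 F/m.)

2.48×10^-3 A

I_d = ε₀ dΦ_E/dt = ε₀ πR² (dE/dt) = (8.85×10^-12)(0.03464)(1.03×10^11) = 0.03158 A through the full plate area.
Through an area πr² the displacement current is I_d·(πr²/πR²) = I_d (r/R)² = 2.48×10^-3 A.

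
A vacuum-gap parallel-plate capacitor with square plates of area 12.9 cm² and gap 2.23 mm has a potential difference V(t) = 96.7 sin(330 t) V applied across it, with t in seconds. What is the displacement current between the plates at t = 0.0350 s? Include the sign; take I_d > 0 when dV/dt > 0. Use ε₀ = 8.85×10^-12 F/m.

8.60×10^-8 A

C = ε₀A/d = (8.85×10^-12)(1.29×10^-3)/(2.23×10^-3) = 5.120×10^-12 F. dV/dt = V₀ω·cos(ωt); at ωt = 11.55 rad this factor is 0.5265.
I_d = C dV/dt = (5.120×10^-12)(96.7)(330)(0.5265) = 8.60×10^-8 A.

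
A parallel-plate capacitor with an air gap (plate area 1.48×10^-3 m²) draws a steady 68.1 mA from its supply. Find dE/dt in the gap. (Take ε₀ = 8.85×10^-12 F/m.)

5.20×10^12 V/(m·s)

Charge continuity gives I_d = I = 0.0681 A between the plates.
Inverting I_d = ε₀ A dE/dt gives dE/dt = 0.0681 / (8.85×10^-12 · 1.48×10^-3) = 5.20×10^12 V/(m·s).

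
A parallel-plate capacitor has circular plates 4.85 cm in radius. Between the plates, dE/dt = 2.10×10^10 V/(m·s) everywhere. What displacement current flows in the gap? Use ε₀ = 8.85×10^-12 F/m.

1.37×10^-3 A

I_d = ε₀ A (dE/dt) = (8.85×10^-12)(7.390×10^-3 m²)(2.10×10^10) = 1.37×10^-3 A.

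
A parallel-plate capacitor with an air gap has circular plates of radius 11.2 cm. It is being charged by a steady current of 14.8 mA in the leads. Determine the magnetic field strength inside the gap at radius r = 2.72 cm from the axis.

6.42×10^-9 T

By continuity the displacement current in the gap matches the conduction current: I_d = 0.0148 A.
An Ampèrian loop of radius r encloses a fraction (r/R)² of I_d. Then B·2πr = μ₀ I_d (r/R)², giving B = μ₀ I_d r/(2πR²) = 6.42×10^-9 T.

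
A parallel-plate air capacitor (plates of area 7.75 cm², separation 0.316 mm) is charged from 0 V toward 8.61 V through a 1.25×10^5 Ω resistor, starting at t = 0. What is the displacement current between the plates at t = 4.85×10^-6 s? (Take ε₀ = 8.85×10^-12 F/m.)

C = ε₀A/d = (8.85×10^-12)(7.75×10^-4)/(3.16×10^-4) = 2.170×10^-11 F, so τ = RC = 2.712×10^-6 s.
The conduction current is I(t) = (V₀/R) e^(−t/τ), and the displacement current between the plates equals it.
t/τ = 1.788; I_d = (8.61/1.25×10^5) · e^(−1.788) = (6.888×10^-5)(0.1673) = 1.15×10^-5 A.

1.15×10^-5 A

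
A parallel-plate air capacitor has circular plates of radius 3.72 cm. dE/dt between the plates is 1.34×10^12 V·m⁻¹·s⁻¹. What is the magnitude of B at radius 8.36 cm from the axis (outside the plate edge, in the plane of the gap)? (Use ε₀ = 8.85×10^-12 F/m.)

I_d = ε₀ dΦ_E/dt = ε₀ πR² (dE/dt) = (8.85×10^-12)(4.347×10^-3)(1.34×10^12) = 0.05155 A through the full plate area.
With r > R the enclosed displacement current is the full I_d; B = μ₀ I_d / (2πr) = 1.23×10^-7 T.

1.23×10^-7 T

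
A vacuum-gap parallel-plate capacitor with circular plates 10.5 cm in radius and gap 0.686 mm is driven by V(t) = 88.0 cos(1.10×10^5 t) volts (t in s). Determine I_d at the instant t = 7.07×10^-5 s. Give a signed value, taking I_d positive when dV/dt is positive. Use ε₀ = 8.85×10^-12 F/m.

dE/dt = (V₀ω/d)·−sin(ωt) with ωt = 7.777 rad: (88.0)(1.10×10^5)(-0.9970)/(6.86×10^-4) = -1.407×10^10 V/(m·s).
I_d = ε₀ A dE/dt = (8.85×10^-12)(0.03464)(-1.407×10^10) = -4.31×10^-3 A.

-4.31×10^-3 A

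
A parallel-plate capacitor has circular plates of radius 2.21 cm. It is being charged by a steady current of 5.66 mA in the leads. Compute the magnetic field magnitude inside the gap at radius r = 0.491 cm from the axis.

1.14×10^-8 T

Between the plates the displacement current equals the wire current: I_d = 5.66 mA = 5.66×10^-3 A.
∮B·dl = μ₀ I_d,enc with I_d,enc = I_d r²/R² = 2.794×10^-4 A; so B = μ₀ I_d,enc/(2πr) = 1.14×10^-8 T.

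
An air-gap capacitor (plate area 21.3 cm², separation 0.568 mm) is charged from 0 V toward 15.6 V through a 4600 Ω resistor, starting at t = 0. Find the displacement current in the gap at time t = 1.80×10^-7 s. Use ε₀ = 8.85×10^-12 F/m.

C = ε₀A/d = (8.85×10^-12)(2.13×10^-3)/(5.68×10^-4) = 3.319×10^-11 F and τ = RC = 1.527×10^-7 s. I_d in the gap equals the RC charging current.
I_d(t) = (V₀/R) e^(−t/τ) = 3.391×10^-3 · e^(−1.179) = 1.04×10^-3 A.

1.04×10^-3 A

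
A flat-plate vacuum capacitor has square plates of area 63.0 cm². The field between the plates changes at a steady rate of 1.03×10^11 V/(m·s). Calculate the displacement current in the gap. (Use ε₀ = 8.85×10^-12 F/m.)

5.74×10^-3 A

With a uniform field, Φ_E = EA, so I_d = ε₀ A dE/dt = 5.74×10^-3 A.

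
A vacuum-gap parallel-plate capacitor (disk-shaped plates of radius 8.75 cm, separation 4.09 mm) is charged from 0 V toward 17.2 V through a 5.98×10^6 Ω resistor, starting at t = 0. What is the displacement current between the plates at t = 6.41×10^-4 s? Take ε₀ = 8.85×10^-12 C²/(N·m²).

C = ε₀A/d = (8.85×10^-12)(0.02405)/(4.09×10^-3) = 5.204×10^-11 F, so τ = RC = 3.112×10^-4 s.
The conduction current is I(t) = (V₀/R) e^(−t/τ), and the displacement current between the plates equals it.
t/τ = 2.060; I_d = (17.2/5.98×10^6) · e^(−2.060) = (2.876×10^-6)(0.1275) = 3.67×10^-7 A.

3.67×10^-7 A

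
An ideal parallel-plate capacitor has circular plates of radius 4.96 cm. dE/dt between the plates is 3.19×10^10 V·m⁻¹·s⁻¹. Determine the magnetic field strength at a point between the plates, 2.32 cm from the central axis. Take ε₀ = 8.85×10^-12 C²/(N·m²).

4.12×10^-9 T

I_d = ε₀ dΦ_E/dt = ε₀ πR² (dE/dt) = (8.85×10^-12)(7.729×10^-3)(3.19×10^10) = 2.182×10^-3 A through the full plate area.
An Ampèrian loop of radius r encloses a fraction (r/R)² of I_d. Then B·2πr = μ₀ I_d (r/R)², giving B = μ₀ I_d r/(2πR²) = 4.12×10^-9 T.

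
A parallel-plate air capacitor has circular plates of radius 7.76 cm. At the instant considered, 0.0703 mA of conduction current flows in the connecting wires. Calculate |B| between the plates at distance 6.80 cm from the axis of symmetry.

1.59×10^-10 T

By continuity the displacement current in the gap matches the conduction current: I_d = 7.03×10^-5 A.
∮B·dl = μ₀ I_d,enc with I_d,enc = I_d r²/R² = 5.398×10^-5 A; so B = μ₀ I_d,enc/(2πr) = 1.59×10^-10 T.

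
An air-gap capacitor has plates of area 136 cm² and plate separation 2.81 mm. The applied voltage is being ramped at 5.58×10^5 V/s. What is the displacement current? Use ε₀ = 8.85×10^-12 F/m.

The displacement current equals the charging current C dV/dt. With C = ε₀A/d = (8.85×10^-12)(0.0136)/(2.81×10^-3) = 4.283×10^-11 F, I_d = (4.283×10^-11)(5.58×10^5) = 2.39×10^-5 A.

2.39×10^-5 A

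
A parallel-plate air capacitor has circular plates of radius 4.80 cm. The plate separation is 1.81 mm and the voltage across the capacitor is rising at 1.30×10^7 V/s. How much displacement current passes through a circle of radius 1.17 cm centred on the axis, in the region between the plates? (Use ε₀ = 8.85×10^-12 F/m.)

dE/dt = (dV/dt)/d = 7.182×10^9 V/(m·s); I_d = ε₀(πR²)(dE/dt) = (8.85×10^-12)(7.238×10^-3)(7.182×10^9) = 4.601×10^-4 A.
Through an area πr² the displacement current is I_d·(πr²/πR²) = I_d (r/R)² = 2.73×10^-5 A.

2.73×10^-5 A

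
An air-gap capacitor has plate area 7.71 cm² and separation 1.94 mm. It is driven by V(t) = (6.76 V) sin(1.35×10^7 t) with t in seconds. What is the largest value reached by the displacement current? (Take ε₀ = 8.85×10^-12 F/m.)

3.21×10^-4 A

The displacement current equals the conduction current C dV/dt, which peaks at C V₀ ω.
With C = ε₀A/d = (8.85×10^-12)(7.71×10^-4)/(1.94×10^-3) = 3.517×10^-12 F and ω = 1.35×10^7 rad/s, I_d,max = (3.517×10^-12)(6.76)(1.35×10^7) = 3.21×10^-4 A.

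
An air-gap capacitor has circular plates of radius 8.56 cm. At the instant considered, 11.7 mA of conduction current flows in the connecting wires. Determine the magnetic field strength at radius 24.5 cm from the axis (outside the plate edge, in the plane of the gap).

No conduction current crosses the gap, so I_d there equals the 0.0117 A in the leads.
With r > R the enclosed displacement current is the full I_d; B = μ₀ I_d / (2πr) = 9.55×10^-9 T.

9.55×10^-9 T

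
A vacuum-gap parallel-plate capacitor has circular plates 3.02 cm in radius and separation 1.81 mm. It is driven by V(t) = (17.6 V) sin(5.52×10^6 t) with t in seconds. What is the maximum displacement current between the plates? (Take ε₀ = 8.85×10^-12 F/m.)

(dE/dt)_max = V₀ω/d = 5.368×10^10 V/(m·s); ω = 5.52×10^6 rad/s.
I_d,max = ε₀ A (dE/dt)_max = (8.85×10^-12)(2.865×10^-3)(5.368×10^10) = 1.36×10^-3 A.

1.36×10^-3 A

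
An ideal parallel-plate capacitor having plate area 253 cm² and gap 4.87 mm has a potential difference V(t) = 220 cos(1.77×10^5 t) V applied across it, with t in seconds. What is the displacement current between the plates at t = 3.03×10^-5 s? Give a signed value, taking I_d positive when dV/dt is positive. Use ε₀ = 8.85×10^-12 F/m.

1.42×10^-3 A

C = ε₀A/d = (8.85×10^-12)(0.0253)/(4.87×10^-3) = 4.598×10^-11 F. dV/dt = V₀ω·−sin(ωt); at ωt = 5.3631 rad this factor is 0.7957.
I_d = C dV/dt = (4.598×10^-11)(220)(1.77×10^5)(0.7957) = 1.42×10^-3 A.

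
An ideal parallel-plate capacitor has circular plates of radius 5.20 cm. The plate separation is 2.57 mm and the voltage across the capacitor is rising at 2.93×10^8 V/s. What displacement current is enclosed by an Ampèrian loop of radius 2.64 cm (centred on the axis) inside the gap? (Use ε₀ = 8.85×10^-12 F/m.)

2.21×10^-3 A

I_d = C dV/dt with C = ε₀πR²/d = 2.925×10^-11 F, so I_d = (2.925×10^-11)(2.93×10^8) = 8.570×10^-3 A.
Since J_d is uniform, the enclosed fraction is (r/R)² = 0.2578, giving I_d,enc = 2.21×10^-3 A.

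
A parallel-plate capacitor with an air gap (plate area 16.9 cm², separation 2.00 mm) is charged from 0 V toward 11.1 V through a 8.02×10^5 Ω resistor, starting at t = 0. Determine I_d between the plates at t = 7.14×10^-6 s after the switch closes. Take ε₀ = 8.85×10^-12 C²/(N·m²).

C = ε₀A/d = (8.85×10^-12)(1.69×10^-3)/(2.00×10^-3) = 7.478×10^-12 F, so τ = RC = 5.997×10^-6 s.
The conduction current is I(t) = (V₀/R) e^(−t/τ), and the displacement current between the plates equals it.
t/τ = 1.191; I_d = (11.1/8.02×10^5) · e^(−1.191) = (1.384×10^-5)(0.3039) = 4.21×10^-6 A.

4.21×10^-6 A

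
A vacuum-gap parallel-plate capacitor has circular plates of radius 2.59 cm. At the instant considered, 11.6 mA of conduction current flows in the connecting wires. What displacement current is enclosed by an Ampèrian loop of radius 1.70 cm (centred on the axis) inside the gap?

No conduction current crosses the gap, so I_d there equals the 0.0116 A in the leads.
The field is uniform, so I_d,enc = I_d (r/R)² = (0.0116)(1.70/2.59)² = 5.00×10^-3 A.

5.00×10^-3 A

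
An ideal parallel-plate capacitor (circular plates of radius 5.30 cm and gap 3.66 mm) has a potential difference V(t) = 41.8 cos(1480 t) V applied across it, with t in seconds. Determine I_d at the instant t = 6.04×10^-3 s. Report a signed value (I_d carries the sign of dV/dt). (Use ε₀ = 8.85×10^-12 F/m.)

-6.16×10^-7 A

C = ε₀A/d = (8.85×10^-12)(8.825×10^-3)/(3.66×10^-3) = 2.134×10^-11 F. dV/dt = V₀ω·−sin(ωt); at ωt = 8.9392 rad this factor is -0.4667.
I_d = C dV/dt = (2.134×10^-11)(41.8)(1480)(-0.4667) = -6.16×10^-7 A.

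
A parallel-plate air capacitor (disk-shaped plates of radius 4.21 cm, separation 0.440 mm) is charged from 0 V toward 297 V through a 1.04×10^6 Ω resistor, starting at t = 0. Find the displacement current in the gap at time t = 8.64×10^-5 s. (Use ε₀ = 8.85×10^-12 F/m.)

1.36×10^-4 A

C = ε₀A/d = (8.85×10^-12)(5.568×10^-3)/(4.40×10^-4) = 1.120×10^-10 F and τ = RC = 1.165×10^-4 s. I_d in the gap equals the RC charging current.
I_d(t) = (V₀/R) e^(−t/τ) = 2.856×10^-4 · e^(−0.7416) = 1.36×10^-4 A.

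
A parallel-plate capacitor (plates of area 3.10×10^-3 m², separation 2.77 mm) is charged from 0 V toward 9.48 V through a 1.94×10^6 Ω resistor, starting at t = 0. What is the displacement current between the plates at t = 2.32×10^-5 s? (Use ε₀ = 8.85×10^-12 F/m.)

1.46×10^-6 A

C = ε₀A/d = (8.85×10^-12)(3.10×10^-3)/(2.77×10^-3) = 9.904×10^-12 F and τ = RC = 1.921×10^-5 s. I_d in the gap equals the RC charging current.
I_d(t) = (V₀/R) e^(−t/τ) = 4.887×10^-6 · e^(−1.208) = 1.46×10^-6 A.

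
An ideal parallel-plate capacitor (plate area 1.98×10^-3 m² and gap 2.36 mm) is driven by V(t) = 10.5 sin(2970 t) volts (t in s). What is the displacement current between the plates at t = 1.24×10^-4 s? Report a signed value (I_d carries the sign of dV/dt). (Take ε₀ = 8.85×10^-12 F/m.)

2.16×10^-7 A

dV/dt = (10.5)(2970)·cos(0.36828) = 2.909×10^4 V/s.
I_d = C dV/dt with C = ε₀A/d = (8.85×10^-12)(1.98×10^-3)/(2.36×10^-3) = 7.425×10^-12 F, so I_d = (7.425×10^-12)(2.909×10^4) = 2.16×10^-7 A.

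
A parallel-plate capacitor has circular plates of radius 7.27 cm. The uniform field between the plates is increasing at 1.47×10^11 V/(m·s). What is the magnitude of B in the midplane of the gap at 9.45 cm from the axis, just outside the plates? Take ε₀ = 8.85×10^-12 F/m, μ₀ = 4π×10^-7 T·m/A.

Total displacement current: I_d = ε₀(πR²)(dE/dt) = (8.85×10^-12)(0.01660)(1.47×10^11) = 0.02160 A.
With r > R the enclosed displacement current is the full I_d; B = μ₀ I_d / (2πr) = 4.57×10^-8 T.

4.57×10^-8 T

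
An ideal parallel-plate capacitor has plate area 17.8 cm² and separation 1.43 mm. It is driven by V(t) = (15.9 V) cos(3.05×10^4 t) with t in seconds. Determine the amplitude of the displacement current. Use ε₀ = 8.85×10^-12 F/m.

5.34×10^-6 A

The displacement current equals the conduction current C dV/dt, which peaks at C V₀ ω.
With C = ε₀A/d = (8.85×10^-12)(1.78×10^-3)/(1.43×10^-3) = 1.102×10^-11 F and ω = 3.05×10^4 rad/s, I_d,max = (1.102×10^-11)(15.9)(3.05×10^4) = 5.34×10^-6 A.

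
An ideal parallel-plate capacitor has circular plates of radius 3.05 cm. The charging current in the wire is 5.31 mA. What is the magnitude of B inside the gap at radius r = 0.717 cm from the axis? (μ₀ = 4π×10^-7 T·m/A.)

No conduction current crosses the gap, so I_d there equals the 5.31×10^-3 A in the leads.
An Ampèrian loop of radius r encloses a fraction (r/R)² of I_d. Then B·2πr = μ₀ I_d (r/R)², giving B = μ₀ I_d r/(2πR²) = 8.19×10^-9 T.

8.19×10^-9 T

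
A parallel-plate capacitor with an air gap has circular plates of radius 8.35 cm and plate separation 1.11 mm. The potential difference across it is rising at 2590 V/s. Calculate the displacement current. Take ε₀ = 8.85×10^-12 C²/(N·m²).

E = V/d so dE/dt = (dV/dt)/d = 2.333×10^6 V/(m·s), and I_d = ε₀ A dE/dt = (8.85×10^-12)(0.02190)(2.333×10^6) = 4.52×10^-7 A.

4.52×10^-7 A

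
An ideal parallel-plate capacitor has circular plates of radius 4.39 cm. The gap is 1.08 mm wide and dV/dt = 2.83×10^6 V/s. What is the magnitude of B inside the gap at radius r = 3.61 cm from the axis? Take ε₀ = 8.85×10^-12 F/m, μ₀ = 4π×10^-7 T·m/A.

With E = V/d, dE/dt = 2.620×10^9 V/(m·s) and πR² = 6.055×10^-3 m², giving I_d = ε₀ πR² dE/dt = 1.404×10^-4 A.
An Ampèrian loop of radius r encloses a fraction (r/R)² of I_d. Then B·2πr = μ₀ I_d (r/R)², giving B = μ₀ I_d r/(2πR²) = 5.26×10^-10 T.

5.26×10^-10 T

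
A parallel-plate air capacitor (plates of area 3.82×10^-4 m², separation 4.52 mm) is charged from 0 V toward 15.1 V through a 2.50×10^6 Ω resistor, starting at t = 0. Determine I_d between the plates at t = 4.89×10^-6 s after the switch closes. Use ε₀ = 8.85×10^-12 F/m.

4.42×10^-7 A

C = ε₀A/d = (8.85×10^-12)(3.82×10^-4)/(4.52×10^-3) = 7.479×10^-13 F and τ = RC = 1.870×10^-6 s. I_d in the gap equals the RC charging current.
I_d(t) = (V₀/R) e^(−t/τ) = 6.040×10^-6 · e^(−2.615) = 4.42×10^-7 A.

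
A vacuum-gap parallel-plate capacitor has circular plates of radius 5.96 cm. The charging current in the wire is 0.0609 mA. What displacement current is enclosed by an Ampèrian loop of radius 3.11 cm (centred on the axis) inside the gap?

By continuity the displacement current in the gap matches the conduction current: I_d = 6.09×10^-5 A.
Since J_d is uniform, the enclosed fraction is (r/R)² = 0.2723, giving I_d,enc = 1.66×10^-5 A.

1.66×10^-5 A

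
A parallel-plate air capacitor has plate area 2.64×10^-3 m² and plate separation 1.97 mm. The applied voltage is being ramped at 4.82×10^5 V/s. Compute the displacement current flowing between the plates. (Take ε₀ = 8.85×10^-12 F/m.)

The field between the plates is E = V/d, so dE/dt = (4.82×10^5)/(1.97×10^-3 m) = 2.447×10^8 V/(m·s).
I_d = ε₀ A (dE/dt) = (8.85×10^-12)(2.64×10^-3)(2.447×10^8) = 5.72×10^-6 A.

5.72×10^-6 A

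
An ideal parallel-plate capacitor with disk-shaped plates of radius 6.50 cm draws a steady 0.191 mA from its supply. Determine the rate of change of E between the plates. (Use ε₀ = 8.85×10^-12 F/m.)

Charge continuity gives I_d = I = 1.91×10^-4 A between the plates.
Since I_d = ε₀ A dE/dt, dE/dt = I_d/(ε₀A) = (1.91×10^-4)/((8.85×10^-12)(0.01327)) = 1.63×10^9 V/(m·s).

1.63×10^9 V/(m·s)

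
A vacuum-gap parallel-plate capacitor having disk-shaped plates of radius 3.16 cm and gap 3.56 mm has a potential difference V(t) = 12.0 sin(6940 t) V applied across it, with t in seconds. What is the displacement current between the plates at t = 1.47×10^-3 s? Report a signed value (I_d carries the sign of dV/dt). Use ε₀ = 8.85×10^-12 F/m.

C = ε₀A/d = (8.85×10^-12)(3.137×10^-3)/(3.56×10^-3) = 7.798×10^-12 F. dV/dt = V₀ω·cos(ωt); at ωt = 10.2018 rad this factor is -0.7130.
I_d = C dV/dt = (7.798×10^-12)(12.0)(6940)(-0.7130) = -4.63×10^-7 A.

-4.63×10^-7 A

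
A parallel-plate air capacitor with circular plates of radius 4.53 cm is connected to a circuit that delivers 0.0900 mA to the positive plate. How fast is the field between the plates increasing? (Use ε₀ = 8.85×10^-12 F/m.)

Charge continuity gives I_d = I = 9.00×10^-5 A between the plates.
Since I_d = ε₀ A dE/dt, dE/dt = I_d/(ε₀A) = (9.00×10^-5)/((8.85×10^-12)(6.447×10^-3)) = 1.58×10^9 V/(m·s).

1.58×10^9 V/(m·s)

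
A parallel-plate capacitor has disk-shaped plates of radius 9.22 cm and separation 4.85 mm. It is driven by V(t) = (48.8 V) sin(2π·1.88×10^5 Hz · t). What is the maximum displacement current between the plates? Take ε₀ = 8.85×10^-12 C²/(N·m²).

(dE/dt)_max = V₀ω/d = 1.188×10^10 V/(m·s); ω = 2πf = 1.181×10^6 rad/s.
I_d,max = ε₀ A (dE/dt)_max = (8.85×10^-12)(0.02671)(1.188×10^10) = 2.81×10^-3 A.

2.81×10^-3 A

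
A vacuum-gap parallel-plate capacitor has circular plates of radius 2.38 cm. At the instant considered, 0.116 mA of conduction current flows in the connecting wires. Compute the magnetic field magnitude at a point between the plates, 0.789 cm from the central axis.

3.23×10^-10 T

No conduction current crosses the gap, so I_d there equals the 1.16×10^-4 A in the leads.
For r < R the Ampère–Maxwell law gives B(2πr) = μ₀ I_d (r²/R²), so B = μ₀ I_d r/(2πR²) = (4π×10^-7)(1.16×10^-4)(7.89×10^-3)/(2π·0.0238²) = 3.23×10^-10 T.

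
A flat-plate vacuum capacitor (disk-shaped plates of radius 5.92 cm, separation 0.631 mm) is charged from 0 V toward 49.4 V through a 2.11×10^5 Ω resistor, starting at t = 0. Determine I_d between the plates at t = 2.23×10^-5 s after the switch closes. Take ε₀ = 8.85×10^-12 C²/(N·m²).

C = ε₀A/d = (8.85×10^-12)(0.01101)/(6.31×10^-4) = 1.544×10^-10 F, so τ = RC = 3.258×10^-5 s.
The conduction current is I(t) = (V₀/R) e^(−t/τ), and the displacement current between the plates equals it.
t/τ = 0.6845; I_d = (49.4/2.11×10^5) · e^(−0.6845) = (2.341×10^-4)(0.5043) = 1.18×10^-4 A.

1.18×10^-4 A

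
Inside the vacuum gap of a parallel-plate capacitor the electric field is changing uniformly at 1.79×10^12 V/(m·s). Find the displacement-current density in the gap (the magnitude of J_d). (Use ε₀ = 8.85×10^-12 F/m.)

15.8 A/m²

J_d = ε₀ ∂E/∂t, so J_d = 15.8 A/m².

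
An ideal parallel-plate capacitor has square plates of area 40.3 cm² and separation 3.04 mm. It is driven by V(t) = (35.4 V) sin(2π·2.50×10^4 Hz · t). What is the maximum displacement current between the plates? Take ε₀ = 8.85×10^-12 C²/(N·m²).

C = ε₀A/d = (8.85×10^-12)(4.03×10^-3)/(3.04×10^-3) = 1.173×10^-11 F; ω = 2πf = 1.571×10^5 rad/s.
I_d = C dV/dt, so |I_d|_max = C V₀ ω = (1.173×10^-11)(35.4)(1.571×10^5) = 6.52×10^-5 A.

6.52×10^-5 A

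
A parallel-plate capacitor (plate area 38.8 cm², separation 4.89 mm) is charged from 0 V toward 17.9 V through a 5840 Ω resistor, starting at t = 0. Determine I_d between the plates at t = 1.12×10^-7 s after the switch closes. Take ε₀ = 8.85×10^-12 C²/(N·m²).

C = ε₀A/d = (8.85×10^-12)(3.88×10^-3)/(4.89×10^-3) = 7.022×10^-12 F, so τ = RC = 4.101×10^-8 s.
The conduction current is I(t) = (V₀/R) e^(−t/τ), and the displacement current between the plates equals it.
t/τ = 2.731; I_d = (17.9/5840) · e^(−2.731) = (3.065×10^-3)(0.06515) = 2.00×10^-4 A.

2.00×10^-4 A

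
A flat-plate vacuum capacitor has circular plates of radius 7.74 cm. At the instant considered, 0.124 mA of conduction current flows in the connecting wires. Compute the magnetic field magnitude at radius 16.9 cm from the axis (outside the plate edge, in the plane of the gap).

By continuity the displacement current in the gap matches the conduction current: I_d = 1.24×10^-4 A.
Outside the plates the loop encloses all of I_d, so B·2πr = μ₀ I_d and B = 1.47×10^-10 T.

1.47×10^-10 T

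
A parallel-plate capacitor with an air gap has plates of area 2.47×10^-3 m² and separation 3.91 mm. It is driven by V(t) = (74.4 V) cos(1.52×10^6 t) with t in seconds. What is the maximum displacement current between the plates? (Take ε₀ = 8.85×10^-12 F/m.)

6.32×10^-4 A

(dE/dt)_max = V₀ω/d = 2.892×10^10 V/(m·s); ω = 1.52×10^6 rad/s.
I_d,max = ε₀ A (dE/dt)_max = (8.85×10^-12)(2.47×10^-3)(2.892×10^10) = 6.32×10^-4 A.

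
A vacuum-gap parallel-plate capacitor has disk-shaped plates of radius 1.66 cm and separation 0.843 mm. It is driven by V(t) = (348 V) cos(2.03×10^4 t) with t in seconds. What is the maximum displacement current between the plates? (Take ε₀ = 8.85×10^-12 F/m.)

6.42×10^-5 A

C = ε₀A/d = (8.85×10^-12)(8.657×10^-4)/(8.43×10^-4) = 9.088×10^-12 F; ω = 2.03×10^4 rad/s.
I_d = C dV/dt, so |I_d|_max = C V₀ ω = (9.088×10^-12)(348)(2.03×10^4) = 6.42×10^-5 A.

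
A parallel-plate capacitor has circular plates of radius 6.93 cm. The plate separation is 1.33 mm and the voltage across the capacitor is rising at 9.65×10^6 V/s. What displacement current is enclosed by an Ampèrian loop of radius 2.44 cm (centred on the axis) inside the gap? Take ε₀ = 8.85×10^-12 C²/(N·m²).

With E = V/d, dE/dt = 7.256×10^9 V/(m·s) and πR² = 0.01509 m², giving I_d = ε₀ πR² dE/dt = 9.690×10^-4 A.
Since J_d is uniform, the enclosed fraction is (r/R)² = 0.1240, giving I_d,enc = 1.20×10^-4 A.

1.20×10^-4 A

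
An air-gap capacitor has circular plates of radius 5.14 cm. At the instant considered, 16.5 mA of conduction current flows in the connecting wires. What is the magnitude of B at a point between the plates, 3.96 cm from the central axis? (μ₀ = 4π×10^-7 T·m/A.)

Between the plates the displacement current equals the wire current: I_d = 16.5 mA = 0.0165 A.
∮B·dl = μ₀ I_d,enc with I_d,enc = I_d r²/R² = 9.794×10^-3 A; so B = μ₀ I_d,enc/(2πr) = 4.95×10^-8 T.

4.95×10^-8 T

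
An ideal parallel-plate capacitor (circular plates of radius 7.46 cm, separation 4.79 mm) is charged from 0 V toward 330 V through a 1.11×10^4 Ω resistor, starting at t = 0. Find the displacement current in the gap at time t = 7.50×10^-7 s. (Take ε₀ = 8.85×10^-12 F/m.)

C = ε₀A/d = (8.85×10^-12)(0.01748)/(4.79×10^-3) = 3.230×10^-11 F and τ = RC = 3.585×10^-7 s. I_d in the gap equals the RC charging current.
I_d(t) = (V₀/R) e^(−t/τ) = 0.02973 · e^(−2.092) = 3.67×10^-3 A.

3.67×10^-3 A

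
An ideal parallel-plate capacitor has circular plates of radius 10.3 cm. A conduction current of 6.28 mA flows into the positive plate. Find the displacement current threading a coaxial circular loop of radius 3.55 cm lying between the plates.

By continuity the displacement current in the gap matches the conduction current: I_d = 6.28×10^-3 A.
Since J_d is uniform, the enclosed fraction is (r/R)² = 0.1188, giving I_d,enc = 7.46×10^-4 A.

7.46×10^-4 A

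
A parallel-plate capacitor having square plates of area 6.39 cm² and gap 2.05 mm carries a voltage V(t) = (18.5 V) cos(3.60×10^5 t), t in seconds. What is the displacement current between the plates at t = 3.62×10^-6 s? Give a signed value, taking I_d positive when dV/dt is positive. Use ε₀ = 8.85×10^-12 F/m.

dE/dt = (V₀ω/d)·−sin(ωt) with ωt = 1.3032 rad: (18.5)(3.60×10^5)(-0.9644)/(2.05×10^-3) = -3.133×10^9 V/(m·s).
I_d = ε₀ A dE/dt = (8.85×10^-12)(6.39×10^-4)(-3.133×10^9) = -1.77×10^-5 A.

-1.77×10^-5 A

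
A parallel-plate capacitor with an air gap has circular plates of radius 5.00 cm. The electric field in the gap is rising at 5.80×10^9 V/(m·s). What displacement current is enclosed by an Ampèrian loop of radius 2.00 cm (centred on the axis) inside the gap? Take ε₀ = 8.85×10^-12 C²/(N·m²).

Through the whole plate area (πR² = 7.854×10^-3 m²), I_d = ε₀ πR² dE/dt = 4.031×10^-4 A.
Since J_d is uniform, the enclosed fraction is (r/R)² = 0.1600, giving I_d,enc = 6.45×10^-5 A.

6.45×10^-5 A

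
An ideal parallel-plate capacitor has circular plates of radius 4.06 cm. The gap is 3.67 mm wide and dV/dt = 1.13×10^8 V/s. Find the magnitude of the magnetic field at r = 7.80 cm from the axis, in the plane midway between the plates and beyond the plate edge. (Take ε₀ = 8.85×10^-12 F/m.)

I_d = C dV/dt with C = ε₀πR²/d = 1.249×10^-11 F, so I_d = (1.249×10^-11)(1.13×10^8) = 1.411×10^-3 A.
With r > R the enclosed displacement current is the full I_d; B = μ₀ I_d / (2πr) = 3.62×10^-9 T.

3.62×10^-9 T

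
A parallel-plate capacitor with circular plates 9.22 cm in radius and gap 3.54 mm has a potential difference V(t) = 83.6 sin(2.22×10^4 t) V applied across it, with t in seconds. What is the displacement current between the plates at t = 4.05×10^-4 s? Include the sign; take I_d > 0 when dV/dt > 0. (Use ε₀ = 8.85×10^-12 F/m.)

-1.12×10^-4 A

dV/dt = (83.6)(2.22×10^4)·cos(8.991) = -1.684×10^6 V/s.
I_d = C dV/dt with C = ε₀A/d = (8.85×10^-12)(0.02671)/(3.54×10^-3) = 6.677×10^-11 F, so I_d = (6.677×10^-11)(-1.684×10^6) = -1.12×10^-4 A.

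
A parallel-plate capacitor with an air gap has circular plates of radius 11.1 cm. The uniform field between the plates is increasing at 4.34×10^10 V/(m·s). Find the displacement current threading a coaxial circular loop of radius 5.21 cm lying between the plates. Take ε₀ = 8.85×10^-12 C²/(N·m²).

Through the whole plate area (πR² = 0.03871 m²), I_d = ε₀ πR² dE/dt = 0.01487 A.
The field is uniform, so I_d,enc = I_d (r/R)² = (0.01487)(5.21/11.1)² = 3.28×10^-3 A.

3.28×10^-3 A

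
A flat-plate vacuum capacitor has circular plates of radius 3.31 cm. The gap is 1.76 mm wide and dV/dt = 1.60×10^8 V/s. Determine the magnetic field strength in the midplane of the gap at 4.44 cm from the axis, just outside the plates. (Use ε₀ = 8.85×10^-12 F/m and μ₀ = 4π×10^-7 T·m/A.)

1.25×10^-8 T

I_d = C dV/dt with C = ε₀πR²/d = 1.731×10^-11 F, so I_d = (1.731×10^-11)(1.60×10^8) = 2.770×10^-3 A.
For r ≥ R the full I_d is enclosed: B = μ₀ I_d/(2πr) = (4π×10^-7)(2.770×10^-3)/(2π·0.0444) = 1.25×10^-8 T.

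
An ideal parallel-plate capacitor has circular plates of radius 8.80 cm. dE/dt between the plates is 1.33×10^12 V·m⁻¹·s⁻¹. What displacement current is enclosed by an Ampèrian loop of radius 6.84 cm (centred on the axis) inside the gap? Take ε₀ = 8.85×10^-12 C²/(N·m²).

Total displacement current: I_d = ε₀(πR²)(dE/dt) = (8.85×10^-12)(0.02433)(1.33×10^12) = 0.2864 A.
Through an area πr² the displacement current is I_d·(πr²/πR²) = I_d (r/R)² = 0.173 A.

0.173 A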